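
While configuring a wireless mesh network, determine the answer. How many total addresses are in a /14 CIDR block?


Given: CIDR prefix /14
Host bits = 32 - 14 = 18
Total addresses = 2^18 = 262144

262144


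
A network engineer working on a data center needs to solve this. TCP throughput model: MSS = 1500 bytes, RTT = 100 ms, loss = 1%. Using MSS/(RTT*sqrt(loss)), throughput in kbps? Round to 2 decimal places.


Given: MSS = 1500 bytes, RTT = 100 ms, loss = 1%
RTT in seconds = 100 / 1000 = 0.1
Loss rate = 1% = 0.01
sqrt(loss) = sqrt(0.01) = 0.1
Throughput (bytes/s) = 1500 / (0.1 * 0.1) = 150000.0000
Throughput (kbps) = 150000.0000 * 8 / 1000 = 1200.000000 -> 1200.00 kbps (2 dp)

1200.00


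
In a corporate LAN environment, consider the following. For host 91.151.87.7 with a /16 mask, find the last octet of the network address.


Given: IP = 91.151.87.7, prefix = /16
Subnet mask = 255.255.0.0
Last octet of IP: 7
Last octet of mask: 0
Network last octet = 7 AND 0 = 0

0


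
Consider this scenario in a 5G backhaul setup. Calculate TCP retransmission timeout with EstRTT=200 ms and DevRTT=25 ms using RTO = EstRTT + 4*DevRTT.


Given: EstRTT = 200 ms, DevRTT = 25 ms
Timeout = EstRTT + 4 * DevRTT
4 * DevRTT = 4 * 25 = 100
Timeout = 200 + 100 = 300 ms

300


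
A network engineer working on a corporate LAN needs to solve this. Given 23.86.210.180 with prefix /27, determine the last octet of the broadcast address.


Given: IP = 23.86.210.180, prefix = /27
Host bits = 32 - 27 = 5
Network last octet = 180 AND mask = 160
Host part size = 2^5 - 1 = 31
Broadcast last octet = 160 OR 31 = 191

191


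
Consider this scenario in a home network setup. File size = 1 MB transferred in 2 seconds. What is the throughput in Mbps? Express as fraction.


Given: file = 1 MB, time = 2 s
File in Mb = 1 * 8 = 8 Mb
Throughput = 8 / 2 Mbps
Throughput = 4 Mbps

4


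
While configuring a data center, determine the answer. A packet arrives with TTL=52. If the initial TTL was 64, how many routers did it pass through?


Given: initial TTL = 64, received TTL = 52
Hops = initial TTL - received TTL
Hops = 64 - 52 = 12

12


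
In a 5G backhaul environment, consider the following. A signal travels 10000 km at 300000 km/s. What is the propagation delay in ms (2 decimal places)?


Given: distance = 10000 km, speed = 300000 km/s
Delay = distance / speed = 10000 / 300000 seconds
Delay in ms = 10000 * 1000 / 300000
Delay = 33.3333 ms
Rounded to 2 dp = 33.33 ms

33.33


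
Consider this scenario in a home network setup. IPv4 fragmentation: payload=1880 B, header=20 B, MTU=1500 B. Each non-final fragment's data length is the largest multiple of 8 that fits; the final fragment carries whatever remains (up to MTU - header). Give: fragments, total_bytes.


Max data per non-final fragment = floor((MTU - header)/8)*8 = floor((1500 - 20)/8)*8 = floor(1480/8)*8 = 1480 B
Final fragment needs no 8-byte alignment: it can carry up to MTU - header = 1480 B
Non-final fragments needed = ceil((payload - 1480) / 1480) = ceil(400/1480) = ceil(0.2703) = 1
Number of fragments = 1 + 1 = 2
Fragment sizes (data): 1 * 1480 B + 400 B (last, 400 <= 1480 OK)
Total bytes sent = payload + n_frags * header = 1880 + 2*20 = 1880 + 40 = 1920 B

2, 1920


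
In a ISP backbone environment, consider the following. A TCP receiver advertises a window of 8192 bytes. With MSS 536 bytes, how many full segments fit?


Given: RWND = 8192 bytes, MSS = 536 bytes
Full segments = floor(RWND / MSS)
Full segments = floor(8192 / 536)
Full segments = floor(15.2836) = 15

15


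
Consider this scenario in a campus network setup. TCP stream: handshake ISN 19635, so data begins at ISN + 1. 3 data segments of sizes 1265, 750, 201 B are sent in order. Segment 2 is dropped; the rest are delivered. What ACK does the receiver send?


SYN uses sequence number 19635; first data byte = ISN + 1 = 19636.
Segment 1: SEQ = 19636, len = 1265 B, covers [19636, 20900]
Segment 2: SEQ = 20901, len = 750 B, covers [20901, 21650] [LOST]
Segment 3: SEQ = 21651, len = 201 B, covers [21651, 21851]
In-order data received: bytes [19636, 20900] (segments 1..1).
Segment 2 missing -> gap begins at byte 20901; later segments buffered out of order.
Cumulative ACK = next expected in-order byte = 19636 + 1265 = 20901

20901


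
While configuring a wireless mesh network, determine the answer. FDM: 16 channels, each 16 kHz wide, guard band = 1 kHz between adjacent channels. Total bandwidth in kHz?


Given: 16 channels, 16 kHz each, guard = 1 kHz
Channel bandwidth = 16 * 16 = 256 kHz
Guard bands = 15 gaps * 1 kHz = 15 kHz
Total = 256 + 15 = 271 kHz

271


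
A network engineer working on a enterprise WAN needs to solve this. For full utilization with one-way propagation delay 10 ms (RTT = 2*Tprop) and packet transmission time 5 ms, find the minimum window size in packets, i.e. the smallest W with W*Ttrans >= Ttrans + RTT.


Given: Ttrans = 5 ms, RTT = 20 ms (= 2 * Tprop, Tprop = 10 ms)
Time until first ACK returns = Ttrans + RTT = 5 + 20 = 25 ms
Need W * Ttrans >= Ttrans + RTT  ->  W >= (Ttrans + RTT) / Ttrans
(Ttrans + RTT) / Ttrans = 25 / 5 = 5
W_min = ceil(5) = 5

5


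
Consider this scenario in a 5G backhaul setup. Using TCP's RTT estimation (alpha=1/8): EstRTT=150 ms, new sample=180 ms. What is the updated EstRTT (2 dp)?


Given: EstRTT = 150 ms, SampleRTT = 180 ms, alpha = 1/8
New EstRTT = (1 - alpha) * EstRTT + alpha * SampleRTT
(7/8) * 150 = 131.25
(1/8) * 180 = 22.5
New EstRTT = 131.25 + 22.5 = 153.75 ms -> 153.75 ms (2 dp)

153.75


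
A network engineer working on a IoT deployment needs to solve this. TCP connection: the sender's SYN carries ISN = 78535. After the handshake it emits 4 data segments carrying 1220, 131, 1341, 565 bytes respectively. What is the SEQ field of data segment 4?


The SYN occupies sequence number ISN = 78535, so the first data byte is ISN + 1 = 78536.
SEQ of data segment i = (ISN + 1) + sum of payload sizes of segments 1..i-1.
Segment 1: SEQ = 78536, payload = 1220 bytes
Segment 2: SEQ = 79756, payload = 131 bytes
Segment 3: SEQ = 79887, payload = 1341 bytes
Segment 4: SEQ = 81228, payload = 565 bytes
SEQ of segment 4 = 78536 + 1220 + 131 + 1341 = 81228

81228


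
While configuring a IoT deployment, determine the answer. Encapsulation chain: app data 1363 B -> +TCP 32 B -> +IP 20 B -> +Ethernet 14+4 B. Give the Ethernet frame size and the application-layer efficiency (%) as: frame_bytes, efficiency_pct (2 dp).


TCP segment = 1363 + 32 = 1395 B
IP packet = 1395 + 20 = 1415 B
Ethernet frame = 1415 + 14 + 4 = 1433 B
Efficiency = app / frame = 1363 / 1433 = 0.951151 = 95.1151% -> 95.12% (2 dp)

1433, 95.12


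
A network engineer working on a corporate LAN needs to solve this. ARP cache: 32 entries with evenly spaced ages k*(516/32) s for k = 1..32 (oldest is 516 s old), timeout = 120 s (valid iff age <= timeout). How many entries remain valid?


Ages are k * 516/32 s for k = 1..32 (spacing = 16.1250 s).
Entry k is valid iff k * 516/32 <= 120 iff k <= 32 * 120 / 516 = 7.4419
n_valid = floor(7.4419) = 7
(n_stale = 32 - 7 = 25)

7


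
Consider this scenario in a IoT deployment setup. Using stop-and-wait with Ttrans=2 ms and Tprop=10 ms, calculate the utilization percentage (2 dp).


Given: Ttrans = 2 ms, Tprop = 10 ms
RTT = 2 * Tprop = 2 * 10 = 20 ms
U = Ttrans / (Ttrans + RTT)
U = 2 / (2 + 20)
U = 2 / 22 = 0.090909
U% = 9.09%

9.09


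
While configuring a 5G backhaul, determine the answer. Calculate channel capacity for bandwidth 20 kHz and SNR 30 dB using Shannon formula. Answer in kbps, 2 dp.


Given: B = 20 kHz, SNR = 30 dB
SNR linear = 10^(30/10) = 1000
1 + SNR = 1001
log2(1001) = 9.9672262588
C = 20 * 1000 * 9.9672262588 = 199344.5252 bps
C = 199.344525 kbps -> 199.34 kbps (2 dp)

199.34


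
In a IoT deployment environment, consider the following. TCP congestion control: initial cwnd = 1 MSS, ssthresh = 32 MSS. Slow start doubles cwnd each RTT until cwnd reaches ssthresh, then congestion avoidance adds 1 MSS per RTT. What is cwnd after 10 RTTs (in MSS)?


RTT 0: cwnd = 1 MSS (initial)
RTT 1: cwnd = 2 MSS (slow start, doubled)
RTT 2: cwnd = 4 MSS (slow start, doubled)
RTT 3: cwnd = 8 MSS (slow start, doubled)
RTT 4: cwnd = 16 MSS (slow start, doubled)
RTT 5: cwnd = 32 MSS (slow start, doubled)
RTT 6: cwnd = 33 MSS (congestion avoidance, +1)
RTT 7: cwnd = 34 MSS (congestion avoidance, +1)
RTT 8: cwnd = 35 MSS (congestion avoidance, +1)
RTT 9: cwnd = 36 MSS (congestion avoidance, +1)
RTT 10: cwnd = 37 MSS (congestion avoidance, +1)

37


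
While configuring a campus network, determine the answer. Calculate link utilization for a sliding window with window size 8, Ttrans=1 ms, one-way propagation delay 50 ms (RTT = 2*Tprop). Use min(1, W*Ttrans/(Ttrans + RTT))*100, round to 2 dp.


Given: W = 8, Ttrans = 1 ms, RTT = 100 ms (= 2 * Tprop, Tprop = 50 ms)
Cycle time = Ttrans + RTT = 1 + 100 = 101 ms (first packet sent until its ACK returns)
W * Ttrans = 8 * 1 = 8 ms of sending per cycle
W * Ttrans / (Ttrans + RTT) = 8 / 101 = 0.079208
U = min(1, 0.079208) = 0.079208
U% = 7.92%

7.92


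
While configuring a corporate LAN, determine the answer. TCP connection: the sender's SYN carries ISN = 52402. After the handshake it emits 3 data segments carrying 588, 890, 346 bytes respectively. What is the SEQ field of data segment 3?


The SYN occupies sequence number ISN = 52402, so the first data byte is ISN + 1 = 52403.
SEQ of data segment i = (ISN + 1) + sum of payload sizes of segments 1..i-1.
Segment 1: SEQ = 52403, payload = 588 bytes
Segment 2: SEQ = 52991, payload = 890 bytes
Segment 3: SEQ = 53881, payload = 346 bytes
SEQ of segment 3 = 52403 + 588 + 890 = 53881

53881


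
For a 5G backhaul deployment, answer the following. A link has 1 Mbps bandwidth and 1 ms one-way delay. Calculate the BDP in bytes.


Given: bandwidth = 1 Mbps, delay = 1 ms
BDP in bits = 1 * 10^6 * 1 / 1000
BDP in bits = 1000
BDP in bytes = 1000 / 8 = 125

125


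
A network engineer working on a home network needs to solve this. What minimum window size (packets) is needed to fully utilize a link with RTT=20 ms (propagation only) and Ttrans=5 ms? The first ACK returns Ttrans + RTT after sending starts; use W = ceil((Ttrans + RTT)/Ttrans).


Given: Ttrans = 5 ms, RTT = 20 ms (= 2 * Tprop, Tprop = 10 ms)
Time until first ACK returns = Ttrans + RTT = 5 + 20 = 25 ms
Need W * Ttrans >= Ttrans + RTT  ->  W >= (Ttrans + RTT) / Ttrans
(Ttrans + RTT) / Ttrans = 25 / 5 = 5
W_min = ceil(5) = 5

5


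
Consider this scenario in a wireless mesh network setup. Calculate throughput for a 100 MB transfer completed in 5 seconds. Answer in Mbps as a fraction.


Given: file = 100 MB, time = 5 s
File in Mb = 100 * 8 = 800 Mb
Throughput = 800 / 5 Mbps
Throughput = 160 Mbps

160


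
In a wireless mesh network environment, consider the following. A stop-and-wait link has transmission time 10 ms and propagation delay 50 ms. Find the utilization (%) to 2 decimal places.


Given: Ttrans = 10 ms, Tprop = 50 ms
RTT = 2 * Tprop = 2 * 50 = 100 ms
U = Ttrans / (Ttrans + RTT)
U = 10 / (10 + 100)
U = 10 / 110 = 0.090909
U% = 9.09%

9.09


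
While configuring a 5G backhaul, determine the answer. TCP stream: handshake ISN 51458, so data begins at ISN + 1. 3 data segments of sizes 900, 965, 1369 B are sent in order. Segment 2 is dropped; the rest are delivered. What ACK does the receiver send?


SYN uses sequence number 51458; first data byte = ISN + 1 = 51459.
Segment 1: SEQ = 51459, len = 900 B, covers [51459, 52358]
Segment 2: SEQ = 52359, len = 965 B, covers [52359, 53323] [LOST]
Segment 3: SEQ = 53324, len = 1369 B, covers [53324, 54692]
In-order data received: bytes [51459, 52358] (segments 1..1).
Segment 2 missing -> gap begins at byte 52359; later segments buffered out of order.
Cumulative ACK = next expected in-order byte = 51459 + 900 = 52359

52359


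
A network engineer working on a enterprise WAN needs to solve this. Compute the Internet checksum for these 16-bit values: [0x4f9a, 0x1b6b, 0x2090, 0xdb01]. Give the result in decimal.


Given words: [0x4f9a, 0x1b6b, 0x2090, 0xdb01]
Step 1: Sum all words
Raw sum = 20378 + 7019 + 8336 + 56065 = 91798
Step 2: Fold carry: (26262 + 1) = 26263
One's complement = ~26263 & 0xFFFF = 39272

39272


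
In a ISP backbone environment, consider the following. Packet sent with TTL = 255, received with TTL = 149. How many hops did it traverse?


Given: initial TTL = 255, received TTL = 149
Hops = initial TTL - received TTL
Hops = 255 - 149 = 106

106


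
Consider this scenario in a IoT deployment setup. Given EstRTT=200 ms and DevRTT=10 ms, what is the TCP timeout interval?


Given: EstRTT = 200 ms, DevRTT = 10 ms
Timeout = EstRTT + 4 * DevRTT
4 * DevRTT = 4 * 10 = 40
Timeout = 200 + 40 = 240 ms

240


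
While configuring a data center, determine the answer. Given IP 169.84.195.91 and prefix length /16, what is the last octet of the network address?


Given: IP = 169.84.195.91, prefix = /16
Subnet mask = 255.255.0.0
Last octet of IP: 91
Last octet of mask: 0
Network last octet = 91 AND 0 = 0

0


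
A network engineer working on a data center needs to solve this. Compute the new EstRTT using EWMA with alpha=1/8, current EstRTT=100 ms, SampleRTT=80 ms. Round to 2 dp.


Given: EstRTT = 100 ms, SampleRTT = 80 ms, alpha = 1/8
New EstRTT = (1 - alpha) * EstRTT + alpha * SampleRTT
(7/8) * 100 = 87.5
(1/8) * 80 = 10
New EstRTT = 87.5 + 10 = 97.5 ms -> 97.50 ms (2 dp)

97.50


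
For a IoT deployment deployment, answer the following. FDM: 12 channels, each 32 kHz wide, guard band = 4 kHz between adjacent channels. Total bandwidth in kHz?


Given: 12 channels, 32 kHz each, guard = 4 kHz
Channel bandwidth = 12 * 32 = 384 kHz
Guard bands = 11 gaps * 4 kHz = 44 kHz
Total = 384 + 44 = 428 kHz

428


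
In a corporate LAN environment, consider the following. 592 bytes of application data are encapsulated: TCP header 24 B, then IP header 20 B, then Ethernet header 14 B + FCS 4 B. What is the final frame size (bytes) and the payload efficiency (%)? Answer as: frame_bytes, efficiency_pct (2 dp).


TCP segment = 592 + 24 = 616 B
IP packet = 616 + 20 = 636 B
Ethernet frame = 636 + 14 + 4 = 654 B
Efficiency = app / frame = 592 / 654 = 0.905199 = 90.5199% -> 90.52% (2 dp)

654, 90.52


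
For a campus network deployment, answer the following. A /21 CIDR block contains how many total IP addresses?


Given: CIDR prefix /21
Host bits = 32 - 21 = 11
Total addresses = 2^11 = 2048

2048


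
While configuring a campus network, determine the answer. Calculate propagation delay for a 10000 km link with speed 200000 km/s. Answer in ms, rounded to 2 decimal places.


Given: distance = 10000 km, speed = 200000 km/s
Delay = distance / speed = 10000 / 200000 seconds
Delay in ms = 10000 * 1000 / 200000
Delay = 50.0000 ms
Rounded to 2 dp = 50.00 ms

50.00


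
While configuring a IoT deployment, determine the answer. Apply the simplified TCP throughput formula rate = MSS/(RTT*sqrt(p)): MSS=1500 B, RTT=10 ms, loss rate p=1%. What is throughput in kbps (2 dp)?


Given: MSS = 1500 bytes, RTT = 10 ms, loss = 1%
RTT in seconds = 10 / 1000 = 0.01
Loss rate = 1% = 0.01
sqrt(loss) = sqrt(0.01) = 0.1
Throughput (bytes/s) = 1500 / (0.01 * 0.1) = 1500000.0000
Throughput (kbps) = 1500000.0000 * 8 / 1000 = 12000.000000 -> 12000.00 kbps (2 dp)

12000.00


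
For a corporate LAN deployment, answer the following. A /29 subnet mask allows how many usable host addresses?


Given: subnet mask /29
Host bits = 32 - 29 = 3
Total addresses = 2^3 = 8
Usable hosts = 8 - 2 (network + broadcast) = 6

6


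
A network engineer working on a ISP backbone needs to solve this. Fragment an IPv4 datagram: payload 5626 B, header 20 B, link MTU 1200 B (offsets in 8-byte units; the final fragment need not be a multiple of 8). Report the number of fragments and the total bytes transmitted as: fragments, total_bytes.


Max data per non-final fragment = floor((MTU - header)/8)*8 = floor((1200 - 20)/8)*8 = floor(1180/8)*8 = 1176 B
Final fragment needs no 8-byte alignment: it can carry up to MTU - header = 1180 B
Non-final fragments needed = ceil((payload - 1180) / 1176) = ceil(4446/1176) = ceil(3.7806) = 4
Number of fragments = 4 + 1 = 5
Fragment sizes (data): 4 * 1176 B + 922 B (last, 922 <= 1180 OK)
Total bytes sent = payload + n_frags * header = 5626 + 5*20 = 5626 + 100 = 5726 B

5, 5726


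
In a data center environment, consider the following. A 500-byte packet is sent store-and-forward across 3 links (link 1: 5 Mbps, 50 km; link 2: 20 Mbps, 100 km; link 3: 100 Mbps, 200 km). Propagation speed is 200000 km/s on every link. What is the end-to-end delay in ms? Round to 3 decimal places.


Packet = 500 bytes = 4000 bits. Store-and-forward: sum (t_trans + t_prop) per link.
Link 1: t_trans = 4000/(5*10^6) s = 0.8000 ms; t_prop = 50/200000 s = 0.2500 ms; subtotal = 1.0500 ms
Link 2: t_trans = 4000/(20*10^6) s = 0.2000 ms; t_prop = 100/200000 s = 0.5000 ms; subtotal = 0.7000 ms
Link 3: t_trans = 4000/(100*10^6) s = 0.0400 ms; t_prop = 200/200000 s = 1.0000 ms; subtotal = 1.0400 ms
End-to-end = 1.0500 + 0.7000 + 1.0400 = 2.7900 ms -> 2.790 ms (3 dp)

2.790


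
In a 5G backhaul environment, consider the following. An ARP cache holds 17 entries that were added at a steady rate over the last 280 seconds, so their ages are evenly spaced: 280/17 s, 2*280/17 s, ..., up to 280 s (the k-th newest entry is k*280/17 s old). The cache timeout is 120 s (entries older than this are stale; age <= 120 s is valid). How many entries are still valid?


Ages are k * 280/17 s for k = 1..17 (spacing = 16.4706 s).
Entry k is valid iff k * 280/17 <= 120 iff k <= 17 * 120 / 280 = 7.2857
n_valid = floor(7.2857) = 7
(n_stale = 17 - 7 = 10)

7


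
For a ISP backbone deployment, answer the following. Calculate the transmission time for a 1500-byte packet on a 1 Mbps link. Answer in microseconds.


Given: packet = 1500 bytes, bandwidth = 1 Mbps
Packet in bits = 1500 * 8 = 12000 bits
Bandwidth = 1 * 10^6 = 1000000 bps
Time = 12000 / 1000000 seconds
Time in us = 12000 * 10^6 / 1000000 = 12000

12000


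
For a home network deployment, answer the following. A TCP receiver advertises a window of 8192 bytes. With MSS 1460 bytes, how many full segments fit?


Given: RWND = 8192 bytes, MSS = 1460 bytes
Full segments = floor(RWND / MSS)
Full segments = floor(8192 / 1460)
Full segments = floor(5.611) = 5

5


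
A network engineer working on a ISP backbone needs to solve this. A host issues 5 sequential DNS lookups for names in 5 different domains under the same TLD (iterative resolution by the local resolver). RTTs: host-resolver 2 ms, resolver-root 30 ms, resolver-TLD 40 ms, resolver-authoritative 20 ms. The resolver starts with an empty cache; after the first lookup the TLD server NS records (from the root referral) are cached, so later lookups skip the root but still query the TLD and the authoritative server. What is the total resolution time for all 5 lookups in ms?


Lookup 1 (cold cache): local + root + TLD + auth = 2 + 30 + 40 + 20 = 92 ms
Lookups 2..5 (TLD NS cached -> skip root; new domain -> still ask TLD and auth): local + TLD + auth = 2 + 40 + 20 = 62 ms each
Remaining 4 lookups: 4 * 62 = 248 ms
Total = 92 + 248 = 340 ms

340


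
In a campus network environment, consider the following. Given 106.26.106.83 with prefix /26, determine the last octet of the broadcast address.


Given: IP = 106.26.106.83, prefix = /26
Host bits = 32 - 26 = 6
Network last octet = 83 AND mask = 64
Host part size = 2^6 - 1 = 63
Broadcast last octet = 64 OR 63 = 127

127


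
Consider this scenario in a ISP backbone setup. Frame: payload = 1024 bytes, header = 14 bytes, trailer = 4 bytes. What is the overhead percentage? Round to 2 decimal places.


Given: payload = 1024 B, header = 14 B, trailer = 4 B
Overhead bytes = header + trailer = 14 + 4 = 18
Total frame = payload + overhead = 1024 + 18 = 1042
Overhead % = 18 / 1042 * 100 = 1.7274% -> 1.73% (2 dp)

1.73


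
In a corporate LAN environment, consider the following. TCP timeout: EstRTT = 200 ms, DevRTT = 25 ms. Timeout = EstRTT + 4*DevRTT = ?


Given: EstRTT = 200 ms, DevRTT = 25 ms
Timeout = EstRTT + 4 * DevRTT
4 * DevRTT = 4 * 25 = 100
Timeout = 200 + 100 = 300 ms

300


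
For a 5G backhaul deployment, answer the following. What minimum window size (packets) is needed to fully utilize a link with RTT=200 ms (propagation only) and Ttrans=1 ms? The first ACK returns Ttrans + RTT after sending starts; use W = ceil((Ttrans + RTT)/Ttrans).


Given: Ttrans = 1 ms, RTT = 200 ms (= 2 * Tprop, Tprop = 100 ms)
Time until first ACK returns = Ttrans + RTT = 1 + 200 = 201 ms
Need W * Ttrans >= Ttrans + RTT  ->  W >= (Ttrans + RTT) / Ttrans
(Ttrans + RTT) / Ttrans = 201 / 1 = 201
W_min = ceil(201) = 201

201


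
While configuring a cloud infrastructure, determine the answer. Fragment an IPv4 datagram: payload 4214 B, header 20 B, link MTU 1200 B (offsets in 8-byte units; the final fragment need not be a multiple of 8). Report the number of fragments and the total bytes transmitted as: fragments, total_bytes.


Max data per non-final fragment = floor((MTU - header)/8)*8 = floor((1200 - 20)/8)*8 = floor(1180/8)*8 = 1176 B
Final fragment needs no 8-byte alignment: it can carry up to MTU - header = 1180 B
Non-final fragments needed = ceil((payload - 1180) / 1176) = ceil(3034/1176) = ceil(2.5799) = 3
Number of fragments = 3 + 1 = 4
Fragment sizes (data): 3 * 1176 B + 686 B (last, 686 <= 1180 OK)
Total bytes sent = payload + n_frags * header = 4214 + 4*20 = 4214 + 80 = 4294 B

4, 4294


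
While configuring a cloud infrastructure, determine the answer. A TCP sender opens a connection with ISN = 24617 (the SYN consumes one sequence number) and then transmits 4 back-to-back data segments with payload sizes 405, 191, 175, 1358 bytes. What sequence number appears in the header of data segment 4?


The SYN occupies sequence number ISN = 24617, so the first data byte is ISN + 1 = 24618.
SEQ of data segment i = (ISN + 1) + sum of payload sizes of segments 1..i-1.
Segment 1: SEQ = 24618, payload = 405 bytes
Segment 2: SEQ = 25023, payload = 191 bytes
Segment 3: SEQ = 25214, payload = 175 bytes
Segment 4: SEQ = 25389, payload = 1358 bytes
SEQ of segment 4 = 24618 + 405 + 191 + 175 = 25389

25389


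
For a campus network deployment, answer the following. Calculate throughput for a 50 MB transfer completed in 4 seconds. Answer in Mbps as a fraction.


Given: file = 50 MB, time = 4 s
File in Mb = 50 * 8 = 400 Mb
Throughput = 400 / 4 Mbps
Throughput = 100 Mbps

100


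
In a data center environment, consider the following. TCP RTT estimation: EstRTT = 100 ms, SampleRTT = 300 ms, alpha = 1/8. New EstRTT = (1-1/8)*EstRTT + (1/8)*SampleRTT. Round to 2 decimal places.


Given: EstRTT = 100 ms, SampleRTT = 300 ms, alpha = 1/8
New EstRTT = (1 - alpha) * EstRTT + alpha * SampleRTT
(7/8) * 100 = 87.5
(1/8) * 300 = 37.5
New EstRTT = 87.5 + 37.5 = 125 ms -> 125.00 ms (2 dp)

125.00


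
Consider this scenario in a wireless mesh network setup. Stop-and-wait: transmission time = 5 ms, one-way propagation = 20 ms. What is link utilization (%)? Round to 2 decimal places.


Given: Ttrans = 5 ms, Tprop = 20 ms
RTT = 2 * Tprop = 2 * 20 = 40 ms
U = Ttrans / (Ttrans + RTT)
U = 5 / (5 + 40)
U = 5 / 45 = 0.111111
U% = 11.11%

11.11


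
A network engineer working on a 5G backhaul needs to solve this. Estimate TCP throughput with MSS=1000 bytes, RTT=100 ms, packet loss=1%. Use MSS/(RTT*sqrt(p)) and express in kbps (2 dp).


Given: MSS = 1000 bytes, RTT = 100 ms, loss = 1%
RTT in seconds = 100 / 1000 = 0.1
Loss rate = 1% = 0.01
sqrt(loss) = sqrt(0.01) = 0.1
Throughput (bytes/s) = 1000 / (0.1 * 0.1) = 100000.0000
Throughput (kbps) = 100000.0000 * 8 / 1000 = 800.000000 -> 800.00 kbps (2 dp)

800.00


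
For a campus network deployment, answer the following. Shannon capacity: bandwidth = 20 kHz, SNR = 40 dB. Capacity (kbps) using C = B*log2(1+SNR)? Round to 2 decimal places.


Given: B = 20 kHz, SNR = 40 dB
SNR linear = 10^(40/10) = 10000
1 + SNR = 10001
log2(10001) = 13.2878566418
C = 20 * 1000 * 13.2878566418 = 265757.1328 bps
C = 265.757133 kbps -> 265.76 kbps (2 dp)

265.76


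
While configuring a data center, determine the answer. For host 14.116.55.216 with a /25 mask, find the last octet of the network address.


Given: IP = 14.116.55.216, prefix = /25
Subnet mask = 255.255.255.128
Last octet of IP: 216
Last octet of mask: 128
Network last octet = 216 AND 128 = 128

128


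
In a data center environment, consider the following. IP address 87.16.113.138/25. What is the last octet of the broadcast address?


Given: IP = 87.16.113.138, prefix = /25
Host bits = 32 - 25 = 7
Network last octet = 138 AND mask = 128
Host part size = 2^7 - 1 = 127
Broadcast last octet = 128 OR 127 = 255

255


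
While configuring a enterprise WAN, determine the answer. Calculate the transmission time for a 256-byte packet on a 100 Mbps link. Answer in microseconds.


Given: packet = 256 bytes, bandwidth = 100 Mbps
Packet in bits = 256 * 8 = 2048 bits
Bandwidth = 100 * 10^6 = 100000000 bps
Time = 2048 / 100000000 seconds
Time in us = 2048 * 10^6 / 100000000 = 20.48

20.48


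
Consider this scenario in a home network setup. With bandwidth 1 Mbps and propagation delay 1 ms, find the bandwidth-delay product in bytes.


Given: bandwidth = 1 Mbps, delay = 1 ms
BDP in bits = 1 * 10^6 * 1 / 1000
BDP in bits = 1000
BDP in bytes = 1000 / 8 = 125

125


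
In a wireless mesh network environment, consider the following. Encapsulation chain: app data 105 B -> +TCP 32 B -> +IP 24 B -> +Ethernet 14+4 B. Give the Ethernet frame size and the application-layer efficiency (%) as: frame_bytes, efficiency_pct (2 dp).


TCP segment = 105 + 32 = 137 B
IP packet = 137 + 24 = 161 B
Ethernet frame = 161 + 14 + 4 = 179 B
Efficiency = app / frame = 105 / 179 = 0.586592 = 58.6592% -> 58.66% (2 dp)

179, 58.66


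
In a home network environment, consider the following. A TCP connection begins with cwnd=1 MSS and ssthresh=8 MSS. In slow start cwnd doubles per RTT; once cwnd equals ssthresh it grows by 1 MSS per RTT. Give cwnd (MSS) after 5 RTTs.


RTT 0: cwnd = 1 MSS (initial)
RTT 1: cwnd = 2 MSS (slow start, doubled)
RTT 2: cwnd = 4 MSS (slow start, doubled)
RTT 3: cwnd = 8 MSS (slow start, doubled)
RTT 4: cwnd = 9 MSS (congestion avoidance, +1)
RTT 5: cwnd = 10 MSS (congestion avoidance, +1)

10


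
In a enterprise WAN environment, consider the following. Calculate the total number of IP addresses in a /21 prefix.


Given: CIDR prefix /21
Host bits = 32 - 21 = 11
Total addresses = 2^11 = 2048

2048


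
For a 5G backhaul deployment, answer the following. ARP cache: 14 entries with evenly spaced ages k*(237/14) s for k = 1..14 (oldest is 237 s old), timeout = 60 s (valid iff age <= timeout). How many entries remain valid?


Ages are k * 237/14 s for k = 1..14 (spacing = 16.9286 s).
Entry k is valid iff k * 237/14 <= 60 iff k <= 14 * 60 / 237 = 3.5443
n_valid = floor(3.5443) = 3
(n_stale = 14 - 3 = 11)

3


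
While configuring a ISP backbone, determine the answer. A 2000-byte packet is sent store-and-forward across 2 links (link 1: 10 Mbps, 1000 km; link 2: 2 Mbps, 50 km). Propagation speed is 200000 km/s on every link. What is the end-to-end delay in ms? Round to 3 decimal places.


Packet = 2000 bytes = 16000 bits. Store-and-forward: sum (t_trans + t_prop) per link.
Link 1: t_trans = 16000/(10*10^6) s = 1.6000 ms; t_prop = 1000/200000 s = 5.0000 ms; subtotal = 6.6000 ms
Link 2: t_trans = 16000/(2*10^6) s = 8.0000 ms; t_prop = 50/200000 s = 0.2500 ms; subtotal = 8.2500 ms
End-to-end = 6.6000 + 8.2500 = 14.8500 ms -> 14.850 ms (3 dp)

14.850


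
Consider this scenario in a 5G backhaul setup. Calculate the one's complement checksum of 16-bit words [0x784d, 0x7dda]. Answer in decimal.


Given words: [0x784d, 0x7dda]
Step 1: Sum all words
Raw sum = 30797 + 32218 = 63015
One's complement = ~63015 & 0xFFFF = 2520

2520


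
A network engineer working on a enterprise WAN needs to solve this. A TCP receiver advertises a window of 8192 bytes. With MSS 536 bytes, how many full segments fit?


Given: RWND = 8192 bytes, MSS = 536 bytes
Full segments = floor(RWND / MSS)
Full segments = floor(8192 / 536)
Full segments = floor(15.2836) = 15

15


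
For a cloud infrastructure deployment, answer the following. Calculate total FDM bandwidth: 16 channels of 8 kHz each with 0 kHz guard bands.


Given: 16 channels, 8 kHz each, guard = 0 kHz
Channel bandwidth = 16 * 8 = 128 kHz
Guard bands = 15 gaps * 0 kHz = 0 kHz
Total = 128 + 0 = 128 kHz

128


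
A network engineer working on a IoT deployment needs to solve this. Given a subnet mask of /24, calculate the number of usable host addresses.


Given: subnet mask /24
Host bits = 32 - 24 = 8
Total addresses = 2^8 = 256
Usable hosts = 256 - 2 (network + broadcast) = 254

254


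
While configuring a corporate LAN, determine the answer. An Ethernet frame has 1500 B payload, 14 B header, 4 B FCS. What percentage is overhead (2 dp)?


Given: payload = 1500 B, header = 14 B, trailer = 4 B
Overhead bytes = header + trailer = 14 + 4 = 18
Total frame = payload + overhead = 1500 + 18 = 1518
Overhead % = 18 / 1518 * 100 = 1.1858% -> 1.19% (2 dp)

1.19


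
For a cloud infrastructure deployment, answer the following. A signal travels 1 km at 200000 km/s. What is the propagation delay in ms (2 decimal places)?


Given: distance = 1 km, speed = 200000 km/s
Delay = distance / speed = 1 / 200000 seconds
Delay in ms = 1 * 1000 / 200000
Delay = 0.0050 ms
Rounded to 2 dp = 0.01 ms

0.01


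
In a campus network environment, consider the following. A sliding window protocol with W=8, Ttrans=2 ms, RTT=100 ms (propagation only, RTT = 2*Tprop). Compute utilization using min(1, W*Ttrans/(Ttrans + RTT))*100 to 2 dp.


Given: W = 8, Ttrans = 2 ms, RTT = 100 ms (= 2 * Tprop, Tprop = 50 ms)
Cycle time = Ttrans + RTT = 2 + 100 = 102 ms (first packet sent until its ACK returns)
W * Ttrans = 8 * 2 = 16 ms of sending per cycle
W * Ttrans / (Ttrans + RTT) = 16 / 102 = 0.156863
U = min(1, 0.156863) = 0.156863
U% = 15.69%

15.69


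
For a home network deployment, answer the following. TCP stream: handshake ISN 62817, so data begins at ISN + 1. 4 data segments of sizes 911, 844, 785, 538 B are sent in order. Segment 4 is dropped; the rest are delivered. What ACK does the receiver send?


SYN uses sequence number 62817; first data byte = ISN + 1 = 62818.
Segment 1: SEQ = 62818, len = 911 B, covers [62818, 63728]
Segment 2: SEQ = 63729, len = 844 B, covers [63729, 64572]
Segment 3: SEQ = 64573, len = 785 B, covers [64573, 65357]
Segment 4: SEQ = 65358, len = 538 B, covers [65358, 65895] [LOST]
In-order data received: bytes [62818, 65357] (segments 1..3).
Segment 4 missing -> gap begins at byte 65358.
Cumulative ACK = next expected in-order byte = 62818 + 911 + 844 + 785 = 65358

65358


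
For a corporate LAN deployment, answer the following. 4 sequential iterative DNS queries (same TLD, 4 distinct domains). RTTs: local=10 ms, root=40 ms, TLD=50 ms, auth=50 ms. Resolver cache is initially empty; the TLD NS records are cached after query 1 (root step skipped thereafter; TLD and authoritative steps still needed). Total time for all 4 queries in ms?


Lookup 1 (cold cache): local + root + TLD + auth = 10 + 40 + 50 + 50 = 150 ms
Lookups 2..4 (TLD NS cached -> skip root; new domain -> still ask TLD and auth): local + TLD + auth = 10 + 50 + 50 = 110 ms each
Remaining 3 lookups: 3 * 110 = 330 ms
Total = 150 + 330 = 480 ms

480


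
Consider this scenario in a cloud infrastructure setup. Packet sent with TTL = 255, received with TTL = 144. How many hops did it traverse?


Given: initial TTL = 255, received TTL = 144
Hops = initial TTL - received TTL
Hops = 255 - 144 = 111

111


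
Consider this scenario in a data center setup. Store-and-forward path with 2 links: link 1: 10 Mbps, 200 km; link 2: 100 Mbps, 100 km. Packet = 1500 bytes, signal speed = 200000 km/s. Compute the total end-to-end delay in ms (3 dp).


Packet = 1500 bytes = 12000 bits. Store-and-forward: sum (t_trans + t_prop) per link.
Link 1: t_trans = 12000/(10*10^6) s = 1.2000 ms; t_prop = 200/200000 s = 1.0000 ms; subtotal = 2.2000 ms
Link 2: t_trans = 12000/(100*10^6) s = 0.1200 ms; t_prop = 100/200000 s = 0.5000 ms; subtotal = 0.6200 ms
End-to-end = 2.2000 + 0.6200 = 2.8200 ms -> 2.820 ms (3 dp)

2.820


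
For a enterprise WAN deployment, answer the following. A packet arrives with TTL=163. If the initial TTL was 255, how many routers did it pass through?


Given: initial TTL = 255, received TTL = 163
Hops = initial TTL - received TTL
Hops = 255 - 163 = 92

92


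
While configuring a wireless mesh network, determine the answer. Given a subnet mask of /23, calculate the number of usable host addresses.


Given: subnet mask /23
Host bits = 32 - 23 = 9
Total addresses = 2^9 = 512
Usable hosts = 512 - 2 (network + broadcast) = 510

510


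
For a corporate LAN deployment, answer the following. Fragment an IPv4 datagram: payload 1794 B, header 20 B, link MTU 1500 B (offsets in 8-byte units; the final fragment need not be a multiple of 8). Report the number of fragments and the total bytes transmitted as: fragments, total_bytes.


Max data per non-final fragment = floor((MTU - header)/8)*8 = floor((1500 - 20)/8)*8 = floor(1480/8)*8 = 1480 B
Final fragment needs no 8-byte alignment: it can carry up to MTU - header = 1480 B
Non-final fragments needed = ceil((payload - 1480) / 1480) = ceil(314/1480) = ceil(0.2122) = 1
Number of fragments = 1 + 1 = 2
Fragment sizes (data): 1 * 1480 B + 314 B (last, 314 <= 1480 OK)
Total bytes sent = payload + n_frags * header = 1794 + 2*20 = 1794 + 40 = 1834 B

2, 1834


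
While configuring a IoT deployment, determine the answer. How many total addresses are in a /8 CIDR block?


Given: CIDR prefix /8
Host bits = 32 - 8 = 24
Total addresses = 2^24 = 16777216

16777216


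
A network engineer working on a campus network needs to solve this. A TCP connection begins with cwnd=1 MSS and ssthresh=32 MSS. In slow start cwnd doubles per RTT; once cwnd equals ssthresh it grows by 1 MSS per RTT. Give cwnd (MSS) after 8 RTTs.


RTT 0: cwnd = 1 MSS (initial)
RTT 1: cwnd = 2 MSS (slow start, doubled)
RTT 2: cwnd = 4 MSS (slow start, doubled)
RTT 3: cwnd = 8 MSS (slow start, doubled)
RTT 4: cwnd = 16 MSS (slow start, doubled)
RTT 5: cwnd = 32 MSS (slow start, doubled)
RTT 6: cwnd = 33 MSS (congestion avoidance, +1)
RTT 7: cwnd = 34 MSS (congestion avoidance, +1)
RTT 8: cwnd = 35 MSS (congestion avoidance, +1)

35


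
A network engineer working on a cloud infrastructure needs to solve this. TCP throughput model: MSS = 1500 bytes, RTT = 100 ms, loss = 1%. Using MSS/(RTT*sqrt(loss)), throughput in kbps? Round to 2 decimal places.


Given: MSS = 1500 bytes, RTT = 100 ms, loss = 1%
RTT in seconds = 100 / 1000 = 0.1
Loss rate = 1% = 0.01
sqrt(loss) = sqrt(0.01) = 0.1
Throughput (bytes/s) = 1500 / (0.1 * 0.1) = 150000.0000
Throughput (kbps) = 150000.0000 * 8 / 1000 = 1200.000000 -> 1200.00 kbps (2 dp)

1200.00


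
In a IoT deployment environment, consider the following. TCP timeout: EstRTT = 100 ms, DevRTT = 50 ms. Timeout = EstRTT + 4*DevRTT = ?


Given: EstRTT = 100 ms, DevRTT = 50 ms
Timeout = EstRTT + 4 * DevRTT
4 * DevRTT = 4 * 50 = 200
Timeout = 100 + 200 = 300 ms

300


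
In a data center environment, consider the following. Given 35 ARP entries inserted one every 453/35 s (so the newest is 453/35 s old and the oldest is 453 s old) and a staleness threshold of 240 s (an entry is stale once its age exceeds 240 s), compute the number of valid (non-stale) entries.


Ages are k * 453/35 s for k = 1..35 (spacing = 12.9429 s).
Entry k is valid iff k * 453/35 <= 240 iff k <= 35 * 240 / 453 = 18.5430
n_valid = floor(18.5430) = 18
(n_stale = 35 - 18 = 17)

18


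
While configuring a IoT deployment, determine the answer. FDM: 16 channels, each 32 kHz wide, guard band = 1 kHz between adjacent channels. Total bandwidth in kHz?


Given: 16 channels, 32 kHz each, guard = 1 kHz
Channel bandwidth = 16 * 32 = 512 kHz
Guard bands = 15 gaps * 1 kHz = 15 kHz
Total = 512 + 15 = 527 kHz

527


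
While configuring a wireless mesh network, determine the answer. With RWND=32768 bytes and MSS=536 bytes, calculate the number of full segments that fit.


Given: RWND = 32768 bytes, MSS = 536 bytes
Full segments = floor(RWND / MSS)
Full segments = floor(32768 / 536)
Full segments = floor(61.1343) = 61

61


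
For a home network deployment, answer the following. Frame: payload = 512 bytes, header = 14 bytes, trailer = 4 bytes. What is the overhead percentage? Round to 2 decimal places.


Given: payload = 512 B, header = 14 B, trailer = 4 B
Overhead bytes = header + trailer = 14 + 4 = 18
Total frame = payload + overhead = 512 + 18 = 530
Overhead % = 18 / 530 * 100 = 3.3962% -> 3.40% (2 dp)

3.40


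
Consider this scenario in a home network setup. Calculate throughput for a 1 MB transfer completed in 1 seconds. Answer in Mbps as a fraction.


Given: file = 1 MB, time = 1 s
File in Mb = 1 * 8 = 8 Mb
Throughput = 8 / 1 Mbps
Throughput = 8 Mbps

8


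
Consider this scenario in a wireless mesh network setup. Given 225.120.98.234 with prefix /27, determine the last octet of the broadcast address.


Given: IP = 225.120.98.234, prefix = /27
Host bits = 32 - 27 = 5
Network last octet = 234 AND mask = 224
Host part size = 2^5 - 1 = 31
Broadcast last octet = 224 OR 31 = 255

255


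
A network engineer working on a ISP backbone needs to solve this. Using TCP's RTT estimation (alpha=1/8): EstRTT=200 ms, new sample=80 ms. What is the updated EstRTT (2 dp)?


Given: EstRTT = 200 ms, SampleRTT = 80 ms, alpha = 1/8
New EstRTT = (1 - alpha) * EstRTT + alpha * SampleRTT
(7/8) * 200 = 175
(1/8) * 80 = 10
New EstRTT = 175 + 10 = 185 ms -> 185.00 ms (2 dp)

185.00


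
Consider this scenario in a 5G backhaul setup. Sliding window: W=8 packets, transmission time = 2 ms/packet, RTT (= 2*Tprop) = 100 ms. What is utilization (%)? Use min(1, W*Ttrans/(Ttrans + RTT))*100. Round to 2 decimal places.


Given: W = 8, Ttrans = 2 ms, RTT = 100 ms (= 2 * Tprop, Tprop = 50 ms)
Cycle time = Ttrans + RTT = 2 + 100 = 102 ms (first packet sent until its ACK returns)
W * Ttrans = 8 * 2 = 16 ms of sending per cycle
W * Ttrans / (Ttrans + RTT) = 16 / 102 = 0.156863
U = min(1, 0.156863) = 0.156863
U% = 15.69%

15.69


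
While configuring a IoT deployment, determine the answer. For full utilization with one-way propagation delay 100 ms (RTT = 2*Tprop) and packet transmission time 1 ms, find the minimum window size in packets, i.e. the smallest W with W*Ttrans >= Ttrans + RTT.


Given: Ttrans = 1 ms, RTT = 200 ms (= 2 * Tprop, Tprop = 100 ms)
Time until first ACK returns = Ttrans + RTT = 1 + 200 = 201 ms
Need W * Ttrans >= Ttrans + RTT  ->  W >= (Ttrans + RTT) / Ttrans
(Ttrans + RTT) / Ttrans = 201 / 1 = 201
W_min = ceil(201) = 201

201


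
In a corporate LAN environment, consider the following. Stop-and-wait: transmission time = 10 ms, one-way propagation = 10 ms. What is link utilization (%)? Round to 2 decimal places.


Given: Ttrans = 10 ms, Tprop = 10 ms
RTT = 2 * Tprop = 2 * 10 = 20 ms
U = Ttrans / (Ttrans + RTT)
U = 10 / (10 + 20)
U = 10 / 30 = 0.333333
U% = 33.33%

33.33


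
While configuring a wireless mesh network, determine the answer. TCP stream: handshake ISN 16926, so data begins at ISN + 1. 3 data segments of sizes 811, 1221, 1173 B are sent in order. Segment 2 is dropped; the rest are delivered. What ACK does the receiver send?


SYN uses sequence number 16926; first data byte = ISN + 1 = 16927.
Segment 1: SEQ = 16927, len = 811 B, covers [16927, 17737]
Segment 2: SEQ = 17738, len = 1221 B, covers [17738, 18958] [LOST]
Segment 3: SEQ = 18959, len = 1173 B, covers [18959, 20131]
In-order data received: bytes [16927, 17737] (segments 1..1).
Segment 2 missing -> gap begins at byte 17738; later segments buffered out of order.
Cumulative ACK = next expected in-order byte = 16927 + 811 = 17738

17738
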